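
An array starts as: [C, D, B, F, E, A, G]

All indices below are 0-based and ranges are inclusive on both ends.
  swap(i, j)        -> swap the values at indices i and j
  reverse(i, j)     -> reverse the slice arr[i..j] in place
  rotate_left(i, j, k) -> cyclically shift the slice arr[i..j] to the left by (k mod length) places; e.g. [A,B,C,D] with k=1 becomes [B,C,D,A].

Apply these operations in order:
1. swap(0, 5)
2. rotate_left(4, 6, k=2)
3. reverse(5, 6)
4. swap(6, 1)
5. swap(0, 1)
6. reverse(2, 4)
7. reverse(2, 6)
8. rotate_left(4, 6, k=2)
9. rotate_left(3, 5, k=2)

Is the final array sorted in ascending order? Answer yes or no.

Answer: no

Derivation:
After 1 (swap(0, 5)): [A, D, B, F, E, C, G]
After 2 (rotate_left(4, 6, k=2)): [A, D, B, F, G, E, C]
After 3 (reverse(5, 6)): [A, D, B, F, G, C, E]
After 4 (swap(6, 1)): [A, E, B, F, G, C, D]
After 5 (swap(0, 1)): [E, A, B, F, G, C, D]
After 6 (reverse(2, 4)): [E, A, G, F, B, C, D]
After 7 (reverse(2, 6)): [E, A, D, C, B, F, G]
After 8 (rotate_left(4, 6, k=2)): [E, A, D, C, G, B, F]
After 9 (rotate_left(3, 5, k=2)): [E, A, D, B, C, G, F]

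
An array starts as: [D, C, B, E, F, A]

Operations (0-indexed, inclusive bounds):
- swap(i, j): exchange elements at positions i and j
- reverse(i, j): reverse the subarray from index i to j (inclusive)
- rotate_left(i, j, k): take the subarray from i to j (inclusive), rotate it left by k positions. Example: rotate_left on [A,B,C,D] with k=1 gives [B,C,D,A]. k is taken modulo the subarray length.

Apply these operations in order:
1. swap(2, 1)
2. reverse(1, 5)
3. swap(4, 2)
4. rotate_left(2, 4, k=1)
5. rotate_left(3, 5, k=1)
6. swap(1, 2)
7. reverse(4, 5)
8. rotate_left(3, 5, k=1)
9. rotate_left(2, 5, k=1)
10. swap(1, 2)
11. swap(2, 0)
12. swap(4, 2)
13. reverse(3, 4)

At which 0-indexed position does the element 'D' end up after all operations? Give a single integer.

Answer: 3

Derivation:
After 1 (swap(2, 1)): [D, B, C, E, F, A]
After 2 (reverse(1, 5)): [D, A, F, E, C, B]
After 3 (swap(4, 2)): [D, A, C, E, F, B]
After 4 (rotate_left(2, 4, k=1)): [D, A, E, F, C, B]
After 5 (rotate_left(3, 5, k=1)): [D, A, E, C, B, F]
After 6 (swap(1, 2)): [D, E, A, C, B, F]
After 7 (reverse(4, 5)): [D, E, A, C, F, B]
After 8 (rotate_left(3, 5, k=1)): [D, E, A, F, B, C]
After 9 (rotate_left(2, 5, k=1)): [D, E, F, B, C, A]
After 10 (swap(1, 2)): [D, F, E, B, C, A]
After 11 (swap(2, 0)): [E, F, D, B, C, A]
After 12 (swap(4, 2)): [E, F, C, B, D, A]
After 13 (reverse(3, 4)): [E, F, C, D, B, A]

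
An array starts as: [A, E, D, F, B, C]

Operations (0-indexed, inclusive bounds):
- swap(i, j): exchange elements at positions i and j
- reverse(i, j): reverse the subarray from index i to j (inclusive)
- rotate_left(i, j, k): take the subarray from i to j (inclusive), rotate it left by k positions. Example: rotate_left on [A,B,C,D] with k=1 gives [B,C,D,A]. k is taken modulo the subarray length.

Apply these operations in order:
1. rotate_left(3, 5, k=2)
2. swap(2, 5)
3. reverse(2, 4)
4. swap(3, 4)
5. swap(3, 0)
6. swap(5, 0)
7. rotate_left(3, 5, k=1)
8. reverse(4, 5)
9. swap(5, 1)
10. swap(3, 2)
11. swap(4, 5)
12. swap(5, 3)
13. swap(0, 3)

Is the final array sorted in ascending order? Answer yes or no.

After 1 (rotate_left(3, 5, k=2)): [A, E, D, C, F, B]
After 2 (swap(2, 5)): [A, E, B, C, F, D]
After 3 (reverse(2, 4)): [A, E, F, C, B, D]
After 4 (swap(3, 4)): [A, E, F, B, C, D]
After 5 (swap(3, 0)): [B, E, F, A, C, D]
After 6 (swap(5, 0)): [D, E, F, A, C, B]
After 7 (rotate_left(3, 5, k=1)): [D, E, F, C, B, A]
After 8 (reverse(4, 5)): [D, E, F, C, A, B]
After 9 (swap(5, 1)): [D, B, F, C, A, E]
After 10 (swap(3, 2)): [D, B, C, F, A, E]
After 11 (swap(4, 5)): [D, B, C, F, E, A]
After 12 (swap(5, 3)): [D, B, C, A, E, F]
After 13 (swap(0, 3)): [A, B, C, D, E, F]

Answer: yes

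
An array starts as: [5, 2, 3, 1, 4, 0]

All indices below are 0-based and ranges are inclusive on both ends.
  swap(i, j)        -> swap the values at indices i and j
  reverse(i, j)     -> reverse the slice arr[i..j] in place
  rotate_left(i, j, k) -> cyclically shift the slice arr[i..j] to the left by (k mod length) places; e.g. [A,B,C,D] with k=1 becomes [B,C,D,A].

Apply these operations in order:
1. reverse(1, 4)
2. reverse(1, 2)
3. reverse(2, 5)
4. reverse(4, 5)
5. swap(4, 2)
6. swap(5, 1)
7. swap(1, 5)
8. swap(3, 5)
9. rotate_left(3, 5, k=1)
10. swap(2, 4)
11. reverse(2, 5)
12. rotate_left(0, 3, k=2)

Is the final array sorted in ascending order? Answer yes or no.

After 1 (reverse(1, 4)): [5, 4, 1, 3, 2, 0]
After 2 (reverse(1, 2)): [5, 1, 4, 3, 2, 0]
After 3 (reverse(2, 5)): [5, 1, 0, 2, 3, 4]
After 4 (reverse(4, 5)): [5, 1, 0, 2, 4, 3]
After 5 (swap(4, 2)): [5, 1, 4, 2, 0, 3]
After 6 (swap(5, 1)): [5, 3, 4, 2, 0, 1]
After 7 (swap(1, 5)): [5, 1, 4, 2, 0, 3]
After 8 (swap(3, 5)): [5, 1, 4, 3, 0, 2]
After 9 (rotate_left(3, 5, k=1)): [5, 1, 4, 0, 2, 3]
After 10 (swap(2, 4)): [5, 1, 2, 0, 4, 3]
After 11 (reverse(2, 5)): [5, 1, 3, 4, 0, 2]
After 12 (rotate_left(0, 3, k=2)): [3, 4, 5, 1, 0, 2]

Answer: no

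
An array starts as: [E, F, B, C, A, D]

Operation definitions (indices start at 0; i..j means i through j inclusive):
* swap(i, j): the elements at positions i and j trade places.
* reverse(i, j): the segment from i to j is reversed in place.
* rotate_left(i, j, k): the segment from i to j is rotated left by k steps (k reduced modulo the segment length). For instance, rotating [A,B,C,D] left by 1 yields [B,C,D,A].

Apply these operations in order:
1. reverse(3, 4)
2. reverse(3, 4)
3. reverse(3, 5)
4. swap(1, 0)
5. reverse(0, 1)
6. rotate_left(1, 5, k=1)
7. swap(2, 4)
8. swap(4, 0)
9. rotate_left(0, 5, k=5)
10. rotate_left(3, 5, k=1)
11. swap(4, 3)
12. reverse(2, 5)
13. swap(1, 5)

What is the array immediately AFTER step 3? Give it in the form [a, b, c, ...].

Answer: [E, F, B, D, A, C]

Derivation:
After 1 (reverse(3, 4)): [E, F, B, A, C, D]
After 2 (reverse(3, 4)): [E, F, B, C, A, D]
After 3 (reverse(3, 5)): [E, F, B, D, A, C]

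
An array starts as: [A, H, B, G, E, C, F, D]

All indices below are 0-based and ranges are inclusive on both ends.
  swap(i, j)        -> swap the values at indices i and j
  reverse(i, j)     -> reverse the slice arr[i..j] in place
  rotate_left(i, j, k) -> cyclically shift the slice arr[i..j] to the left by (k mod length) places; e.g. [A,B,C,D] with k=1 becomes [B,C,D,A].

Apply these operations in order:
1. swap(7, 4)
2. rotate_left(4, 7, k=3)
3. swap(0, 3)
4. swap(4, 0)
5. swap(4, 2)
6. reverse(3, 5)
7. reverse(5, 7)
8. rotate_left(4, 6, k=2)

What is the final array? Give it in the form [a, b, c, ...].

After 1 (swap(7, 4)): [A, H, B, G, D, C, F, E]
After 2 (rotate_left(4, 7, k=3)): [A, H, B, G, E, D, C, F]
After 3 (swap(0, 3)): [G, H, B, A, E, D, C, F]
After 4 (swap(4, 0)): [E, H, B, A, G, D, C, F]
After 5 (swap(4, 2)): [E, H, G, A, B, D, C, F]
After 6 (reverse(3, 5)): [E, H, G, D, B, A, C, F]
After 7 (reverse(5, 7)): [E, H, G, D, B, F, C, A]
After 8 (rotate_left(4, 6, k=2)): [E, H, G, D, C, B, F, A]

Answer: [E, H, G, D, C, B, F, A]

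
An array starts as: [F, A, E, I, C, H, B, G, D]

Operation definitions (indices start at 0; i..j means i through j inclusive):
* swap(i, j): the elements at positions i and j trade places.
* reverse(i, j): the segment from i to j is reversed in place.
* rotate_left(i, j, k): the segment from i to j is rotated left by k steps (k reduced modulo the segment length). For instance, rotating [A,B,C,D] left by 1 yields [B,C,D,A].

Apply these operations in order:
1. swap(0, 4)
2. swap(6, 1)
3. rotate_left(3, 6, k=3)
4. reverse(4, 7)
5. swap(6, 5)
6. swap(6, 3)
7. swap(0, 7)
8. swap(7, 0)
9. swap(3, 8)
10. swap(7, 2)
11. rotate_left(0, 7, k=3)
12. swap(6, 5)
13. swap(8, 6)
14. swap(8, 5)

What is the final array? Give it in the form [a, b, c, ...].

Answer: [D, G, F, A, E, C, H, I, B]

Derivation:
After 1 (swap(0, 4)): [C, A, E, I, F, H, B, G, D]
After 2 (swap(6, 1)): [C, B, E, I, F, H, A, G, D]
After 3 (rotate_left(3, 6, k=3)): [C, B, E, A, I, F, H, G, D]
After 4 (reverse(4, 7)): [C, B, E, A, G, H, F, I, D]
After 5 (swap(6, 5)): [C, B, E, A, G, F, H, I, D]
After 6 (swap(6, 3)): [C, B, E, H, G, F, A, I, D]
After 7 (swap(0, 7)): [I, B, E, H, G, F, A, C, D]
After 8 (swap(7, 0)): [C, B, E, H, G, F, A, I, D]
After 9 (swap(3, 8)): [C, B, E, D, G, F, A, I, H]
After 10 (swap(7, 2)): [C, B, I, D, G, F, A, E, H]
After 11 (rotate_left(0, 7, k=3)): [D, G, F, A, E, C, B, I, H]
After 12 (swap(6, 5)): [D, G, F, A, E, B, C, I, H]
After 13 (swap(8, 6)): [D, G, F, A, E, B, H, I, C]
After 14 (swap(8, 5)): [D, G, F, A, E, C, H, I, B]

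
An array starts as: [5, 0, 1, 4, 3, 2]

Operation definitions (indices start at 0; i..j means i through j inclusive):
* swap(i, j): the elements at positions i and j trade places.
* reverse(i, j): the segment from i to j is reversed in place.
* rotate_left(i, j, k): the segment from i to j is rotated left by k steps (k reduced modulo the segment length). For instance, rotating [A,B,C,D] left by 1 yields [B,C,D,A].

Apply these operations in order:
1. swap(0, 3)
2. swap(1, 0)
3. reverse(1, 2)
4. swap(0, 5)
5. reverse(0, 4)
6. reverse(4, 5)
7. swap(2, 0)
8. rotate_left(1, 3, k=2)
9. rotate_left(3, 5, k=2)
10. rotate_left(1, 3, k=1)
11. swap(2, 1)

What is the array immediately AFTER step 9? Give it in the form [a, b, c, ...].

After 1 (swap(0, 3)): [4, 0, 1, 5, 3, 2]
After 2 (swap(1, 0)): [0, 4, 1, 5, 3, 2]
After 3 (reverse(1, 2)): [0, 1, 4, 5, 3, 2]
After 4 (swap(0, 5)): [2, 1, 4, 5, 3, 0]
After 5 (reverse(0, 4)): [3, 5, 4, 1, 2, 0]
After 6 (reverse(4, 5)): [3, 5, 4, 1, 0, 2]
After 7 (swap(2, 0)): [4, 5, 3, 1, 0, 2]
After 8 (rotate_left(1, 3, k=2)): [4, 1, 5, 3, 0, 2]
After 9 (rotate_left(3, 5, k=2)): [4, 1, 5, 2, 3, 0]

Answer: [4, 1, 5, 2, 3, 0]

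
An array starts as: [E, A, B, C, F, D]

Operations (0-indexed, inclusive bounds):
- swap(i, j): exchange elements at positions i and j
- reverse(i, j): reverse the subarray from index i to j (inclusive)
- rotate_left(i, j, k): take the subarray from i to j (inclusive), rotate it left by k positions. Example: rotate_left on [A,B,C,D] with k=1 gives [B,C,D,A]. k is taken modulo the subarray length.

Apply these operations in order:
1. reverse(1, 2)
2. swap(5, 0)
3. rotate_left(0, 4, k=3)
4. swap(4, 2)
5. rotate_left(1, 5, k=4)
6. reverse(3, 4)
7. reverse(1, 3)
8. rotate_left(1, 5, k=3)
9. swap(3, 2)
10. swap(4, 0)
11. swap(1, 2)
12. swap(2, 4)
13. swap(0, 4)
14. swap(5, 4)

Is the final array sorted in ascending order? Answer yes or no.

Answer: yes

Derivation:
After 1 (reverse(1, 2)): [E, B, A, C, F, D]
After 2 (swap(5, 0)): [D, B, A, C, F, E]
After 3 (rotate_left(0, 4, k=3)): [C, F, D, B, A, E]
After 4 (swap(4, 2)): [C, F, A, B, D, E]
After 5 (rotate_left(1, 5, k=4)): [C, E, F, A, B, D]
After 6 (reverse(3, 4)): [C, E, F, B, A, D]
After 7 (reverse(1, 3)): [C, B, F, E, A, D]
After 8 (rotate_left(1, 5, k=3)): [C, A, D, B, F, E]
After 9 (swap(3, 2)): [C, A, B, D, F, E]
After 10 (swap(4, 0)): [F, A, B, D, C, E]
After 11 (swap(1, 2)): [F, B, A, D, C, E]
After 12 (swap(2, 4)): [F, B, C, D, A, E]
After 13 (swap(0, 4)): [A, B, C, D, F, E]
After 14 (swap(5, 4)): [A, B, C, D, E, F]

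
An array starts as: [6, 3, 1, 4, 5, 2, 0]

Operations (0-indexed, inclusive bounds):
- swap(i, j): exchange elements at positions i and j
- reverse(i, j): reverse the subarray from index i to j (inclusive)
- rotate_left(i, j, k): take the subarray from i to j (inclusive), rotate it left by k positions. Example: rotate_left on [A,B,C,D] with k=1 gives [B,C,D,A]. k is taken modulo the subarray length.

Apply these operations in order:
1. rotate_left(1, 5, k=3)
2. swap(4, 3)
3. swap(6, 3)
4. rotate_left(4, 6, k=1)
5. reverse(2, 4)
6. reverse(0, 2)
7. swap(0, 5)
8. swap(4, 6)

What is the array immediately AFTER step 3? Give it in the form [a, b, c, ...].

Answer: [6, 5, 2, 0, 3, 4, 1]

Derivation:
After 1 (rotate_left(1, 5, k=3)): [6, 5, 2, 3, 1, 4, 0]
After 2 (swap(4, 3)): [6, 5, 2, 1, 3, 4, 0]
After 3 (swap(6, 3)): [6, 5, 2, 0, 3, 4, 1]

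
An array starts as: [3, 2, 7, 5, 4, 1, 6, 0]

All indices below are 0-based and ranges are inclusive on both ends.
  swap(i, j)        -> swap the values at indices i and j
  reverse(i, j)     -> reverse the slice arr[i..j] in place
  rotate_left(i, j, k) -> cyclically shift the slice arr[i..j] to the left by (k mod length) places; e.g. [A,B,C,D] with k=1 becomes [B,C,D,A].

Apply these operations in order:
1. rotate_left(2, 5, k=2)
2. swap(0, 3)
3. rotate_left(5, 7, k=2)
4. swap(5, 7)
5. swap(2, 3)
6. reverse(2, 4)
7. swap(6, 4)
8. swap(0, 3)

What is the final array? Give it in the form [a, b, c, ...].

After 1 (rotate_left(2, 5, k=2)): [3, 2, 4, 1, 7, 5, 6, 0]
After 2 (swap(0, 3)): [1, 2, 4, 3, 7, 5, 6, 0]
After 3 (rotate_left(5, 7, k=2)): [1, 2, 4, 3, 7, 0, 5, 6]
After 4 (swap(5, 7)): [1, 2, 4, 3, 7, 6, 5, 0]
After 5 (swap(2, 3)): [1, 2, 3, 4, 7, 6, 5, 0]
After 6 (reverse(2, 4)): [1, 2, 7, 4, 3, 6, 5, 0]
After 7 (swap(6, 4)): [1, 2, 7, 4, 5, 6, 3, 0]
After 8 (swap(0, 3)): [4, 2, 7, 1, 5, 6, 3, 0]

Answer: [4, 2, 7, 1, 5, 6, 3, 0]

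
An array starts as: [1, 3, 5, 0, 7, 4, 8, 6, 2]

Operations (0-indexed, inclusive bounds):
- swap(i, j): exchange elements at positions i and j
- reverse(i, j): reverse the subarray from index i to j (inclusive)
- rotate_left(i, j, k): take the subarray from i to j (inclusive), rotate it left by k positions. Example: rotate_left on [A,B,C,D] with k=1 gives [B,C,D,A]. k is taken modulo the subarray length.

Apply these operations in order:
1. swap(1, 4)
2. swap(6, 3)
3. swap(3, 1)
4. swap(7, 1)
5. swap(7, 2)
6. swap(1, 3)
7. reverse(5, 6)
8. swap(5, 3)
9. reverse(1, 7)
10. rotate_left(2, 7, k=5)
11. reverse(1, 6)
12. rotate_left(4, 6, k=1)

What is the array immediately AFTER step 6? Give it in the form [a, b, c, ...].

After 1 (swap(1, 4)): [1, 7, 5, 0, 3, 4, 8, 6, 2]
After 2 (swap(6, 3)): [1, 7, 5, 8, 3, 4, 0, 6, 2]
After 3 (swap(3, 1)): [1, 8, 5, 7, 3, 4, 0, 6, 2]
After 4 (swap(7, 1)): [1, 6, 5, 7, 3, 4, 0, 8, 2]
After 5 (swap(7, 2)): [1, 6, 8, 7, 3, 4, 0, 5, 2]
After 6 (swap(1, 3)): [1, 7, 8, 6, 3, 4, 0, 5, 2]

Answer: [1, 7, 8, 6, 3, 4, 0, 5, 2]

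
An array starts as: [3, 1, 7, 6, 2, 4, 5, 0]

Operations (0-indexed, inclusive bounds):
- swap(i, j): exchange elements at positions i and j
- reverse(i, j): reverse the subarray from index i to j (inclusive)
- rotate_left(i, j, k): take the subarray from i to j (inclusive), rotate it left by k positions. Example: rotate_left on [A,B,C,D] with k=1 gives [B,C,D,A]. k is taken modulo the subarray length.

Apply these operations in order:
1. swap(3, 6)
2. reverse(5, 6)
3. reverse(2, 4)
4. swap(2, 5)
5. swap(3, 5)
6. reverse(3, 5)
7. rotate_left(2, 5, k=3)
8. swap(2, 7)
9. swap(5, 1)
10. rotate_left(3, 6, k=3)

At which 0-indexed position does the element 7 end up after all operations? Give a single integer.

Answer: 1

Derivation:
After 1 (swap(3, 6)): [3, 1, 7, 5, 2, 4, 6, 0]
After 2 (reverse(5, 6)): [3, 1, 7, 5, 2, 6, 4, 0]
After 3 (reverse(2, 4)): [3, 1, 2, 5, 7, 6, 4, 0]
After 4 (swap(2, 5)): [3, 1, 6, 5, 7, 2, 4, 0]
After 5 (swap(3, 5)): [3, 1, 6, 2, 7, 5, 4, 0]
After 6 (reverse(3, 5)): [3, 1, 6, 5, 7, 2, 4, 0]
After 7 (rotate_left(2, 5, k=3)): [3, 1, 2, 6, 5, 7, 4, 0]
After 8 (swap(2, 7)): [3, 1, 0, 6, 5, 7, 4, 2]
After 9 (swap(5, 1)): [3, 7, 0, 6, 5, 1, 4, 2]
After 10 (rotate_left(3, 6, k=3)): [3, 7, 0, 4, 6, 5, 1, 2]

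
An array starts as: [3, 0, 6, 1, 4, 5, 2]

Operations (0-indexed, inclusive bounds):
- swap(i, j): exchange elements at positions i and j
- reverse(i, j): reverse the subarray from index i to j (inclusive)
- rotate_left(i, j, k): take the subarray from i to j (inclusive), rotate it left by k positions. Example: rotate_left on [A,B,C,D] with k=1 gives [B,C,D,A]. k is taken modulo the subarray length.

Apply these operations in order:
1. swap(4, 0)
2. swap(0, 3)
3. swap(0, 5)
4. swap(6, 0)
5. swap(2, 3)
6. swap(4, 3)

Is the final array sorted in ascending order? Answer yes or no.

Answer: no

Derivation:
After 1 (swap(4, 0)): [4, 0, 6, 1, 3, 5, 2]
After 2 (swap(0, 3)): [1, 0, 6, 4, 3, 5, 2]
After 3 (swap(0, 5)): [5, 0, 6, 4, 3, 1, 2]
After 4 (swap(6, 0)): [2, 0, 6, 4, 3, 1, 5]
After 5 (swap(2, 3)): [2, 0, 4, 6, 3, 1, 5]
After 6 (swap(4, 3)): [2, 0, 4, 3, 6, 1, 5]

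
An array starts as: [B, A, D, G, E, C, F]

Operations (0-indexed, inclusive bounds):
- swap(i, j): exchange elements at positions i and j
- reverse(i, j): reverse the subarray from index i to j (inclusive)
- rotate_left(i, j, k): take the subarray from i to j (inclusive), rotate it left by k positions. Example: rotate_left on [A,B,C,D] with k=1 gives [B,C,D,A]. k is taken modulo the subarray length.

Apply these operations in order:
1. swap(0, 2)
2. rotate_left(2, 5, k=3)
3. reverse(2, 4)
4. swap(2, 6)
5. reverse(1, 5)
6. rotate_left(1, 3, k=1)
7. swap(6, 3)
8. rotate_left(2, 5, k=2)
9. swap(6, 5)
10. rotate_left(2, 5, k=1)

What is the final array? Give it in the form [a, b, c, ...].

After 1 (swap(0, 2)): [D, A, B, G, E, C, F]
After 2 (rotate_left(2, 5, k=3)): [D, A, C, B, G, E, F]
After 3 (reverse(2, 4)): [D, A, G, B, C, E, F]
After 4 (swap(2, 6)): [D, A, F, B, C, E, G]
After 5 (reverse(1, 5)): [D, E, C, B, F, A, G]
After 6 (rotate_left(1, 3, k=1)): [D, C, B, E, F, A, G]
After 7 (swap(6, 3)): [D, C, B, G, F, A, E]
After 8 (rotate_left(2, 5, k=2)): [D, C, F, A, B, G, E]
After 9 (swap(6, 5)): [D, C, F, A, B, E, G]
After 10 (rotate_left(2, 5, k=1)): [D, C, A, B, E, F, G]

Answer: [D, C, A, B, E, F, G]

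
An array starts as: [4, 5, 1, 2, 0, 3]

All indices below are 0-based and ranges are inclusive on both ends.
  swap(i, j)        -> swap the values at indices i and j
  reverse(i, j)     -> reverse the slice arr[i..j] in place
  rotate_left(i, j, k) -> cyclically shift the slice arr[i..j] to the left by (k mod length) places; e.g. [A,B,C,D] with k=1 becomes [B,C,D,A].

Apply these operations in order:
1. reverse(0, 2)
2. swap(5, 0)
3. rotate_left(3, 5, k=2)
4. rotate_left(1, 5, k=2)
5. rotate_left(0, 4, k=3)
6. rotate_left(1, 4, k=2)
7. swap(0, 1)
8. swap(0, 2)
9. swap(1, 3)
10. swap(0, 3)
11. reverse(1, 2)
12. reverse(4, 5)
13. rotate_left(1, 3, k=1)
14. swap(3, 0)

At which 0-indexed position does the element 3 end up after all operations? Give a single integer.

Answer: 5

Derivation:
After 1 (reverse(0, 2)): [1, 5, 4, 2, 0, 3]
After 2 (swap(5, 0)): [3, 5, 4, 2, 0, 1]
After 3 (rotate_left(3, 5, k=2)): [3, 5, 4, 1, 2, 0]
After 4 (rotate_left(1, 5, k=2)): [3, 1, 2, 0, 5, 4]
After 5 (rotate_left(0, 4, k=3)): [0, 5, 3, 1, 2, 4]
After 6 (rotate_left(1, 4, k=2)): [0, 1, 2, 5, 3, 4]
After 7 (swap(0, 1)): [1, 0, 2, 5, 3, 4]
After 8 (swap(0, 2)): [2, 0, 1, 5, 3, 4]
After 9 (swap(1, 3)): [2, 5, 1, 0, 3, 4]
After 10 (swap(0, 3)): [0, 5, 1, 2, 3, 4]
After 11 (reverse(1, 2)): [0, 1, 5, 2, 3, 4]
After 12 (reverse(4, 5)): [0, 1, 5, 2, 4, 3]
After 13 (rotate_left(1, 3, k=1)): [0, 5, 2, 1, 4, 3]
After 14 (swap(3, 0)): [1, 5, 2, 0, 4, 3]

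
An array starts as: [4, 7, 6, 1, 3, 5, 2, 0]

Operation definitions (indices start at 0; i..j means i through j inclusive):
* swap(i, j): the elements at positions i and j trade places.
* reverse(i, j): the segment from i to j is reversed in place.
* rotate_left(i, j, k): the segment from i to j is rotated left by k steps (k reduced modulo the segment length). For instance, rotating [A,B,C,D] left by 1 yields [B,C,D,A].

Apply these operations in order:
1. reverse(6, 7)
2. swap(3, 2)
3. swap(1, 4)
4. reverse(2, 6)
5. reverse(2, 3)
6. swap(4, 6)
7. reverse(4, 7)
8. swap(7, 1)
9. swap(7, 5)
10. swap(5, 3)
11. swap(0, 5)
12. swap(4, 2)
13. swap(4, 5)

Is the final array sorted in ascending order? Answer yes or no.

Answer: yes

Derivation:
After 1 (reverse(6, 7)): [4, 7, 6, 1, 3, 5, 0, 2]
After 2 (swap(3, 2)): [4, 7, 1, 6, 3, 5, 0, 2]
After 3 (swap(1, 4)): [4, 3, 1, 6, 7, 5, 0, 2]
After 4 (reverse(2, 6)): [4, 3, 0, 5, 7, 6, 1, 2]
After 5 (reverse(2, 3)): [4, 3, 5, 0, 7, 6, 1, 2]
After 6 (swap(4, 6)): [4, 3, 5, 0, 1, 6, 7, 2]
After 7 (reverse(4, 7)): [4, 3, 5, 0, 2, 7, 6, 1]
After 8 (swap(7, 1)): [4, 1, 5, 0, 2, 7, 6, 3]
After 9 (swap(7, 5)): [4, 1, 5, 0, 2, 3, 6, 7]
After 10 (swap(5, 3)): [4, 1, 5, 3, 2, 0, 6, 7]
After 11 (swap(0, 5)): [0, 1, 5, 3, 2, 4, 6, 7]
After 12 (swap(4, 2)): [0, 1, 2, 3, 5, 4, 6, 7]
After 13 (swap(4, 5)): [0, 1, 2, 3, 4, 5, 6, 7]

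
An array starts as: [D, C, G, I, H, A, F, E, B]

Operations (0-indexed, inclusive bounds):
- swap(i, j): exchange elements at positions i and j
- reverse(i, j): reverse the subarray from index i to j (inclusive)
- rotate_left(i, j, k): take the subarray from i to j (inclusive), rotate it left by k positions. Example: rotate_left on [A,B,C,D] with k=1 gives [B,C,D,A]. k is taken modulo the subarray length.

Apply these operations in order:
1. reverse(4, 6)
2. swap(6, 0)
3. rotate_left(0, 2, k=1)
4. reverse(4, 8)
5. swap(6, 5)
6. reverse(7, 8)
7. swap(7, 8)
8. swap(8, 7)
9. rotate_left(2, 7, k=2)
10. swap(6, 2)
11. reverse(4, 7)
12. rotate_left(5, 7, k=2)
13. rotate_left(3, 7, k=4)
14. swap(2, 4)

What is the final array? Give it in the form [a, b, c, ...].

Answer: [C, G, D, F, H, I, E, B, A]

Derivation:
After 1 (reverse(4, 6)): [D, C, G, I, F, A, H, E, B]
After 2 (swap(6, 0)): [H, C, G, I, F, A, D, E, B]
After 3 (rotate_left(0, 2, k=1)): [C, G, H, I, F, A, D, E, B]
After 4 (reverse(4, 8)): [C, G, H, I, B, E, D, A, F]
After 5 (swap(6, 5)): [C, G, H, I, B, D, E, A, F]
After 6 (reverse(7, 8)): [C, G, H, I, B, D, E, F, A]
After 7 (swap(7, 8)): [C, G, H, I, B, D, E, A, F]
After 8 (swap(8, 7)): [C, G, H, I, B, D, E, F, A]
After 9 (rotate_left(2, 7, k=2)): [C, G, B, D, E, F, H, I, A]
After 10 (swap(6, 2)): [C, G, H, D, E, F, B, I, A]
After 11 (reverse(4, 7)): [C, G, H, D, I, B, F, E, A]
After 12 (rotate_left(5, 7, k=2)): [C, G, H, D, I, E, B, F, A]
After 13 (rotate_left(3, 7, k=4)): [C, G, H, F, D, I, E, B, A]
After 14 (swap(2, 4)): [C, G, D, F, H, I, E, B, A]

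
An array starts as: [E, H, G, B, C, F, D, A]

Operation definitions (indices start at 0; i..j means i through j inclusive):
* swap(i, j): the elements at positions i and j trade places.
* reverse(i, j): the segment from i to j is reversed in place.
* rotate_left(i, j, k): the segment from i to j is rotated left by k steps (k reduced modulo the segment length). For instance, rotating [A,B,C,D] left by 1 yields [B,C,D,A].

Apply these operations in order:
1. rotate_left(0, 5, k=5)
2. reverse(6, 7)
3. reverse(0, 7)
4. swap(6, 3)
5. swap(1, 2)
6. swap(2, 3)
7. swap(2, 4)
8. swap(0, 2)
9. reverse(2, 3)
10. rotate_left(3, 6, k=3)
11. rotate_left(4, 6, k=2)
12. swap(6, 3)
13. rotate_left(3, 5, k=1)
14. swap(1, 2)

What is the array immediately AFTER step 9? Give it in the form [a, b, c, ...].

Answer: [G, C, A, D, E, H, B, F]

Derivation:
After 1 (rotate_left(0, 5, k=5)): [F, E, H, G, B, C, D, A]
After 2 (reverse(6, 7)): [F, E, H, G, B, C, A, D]
After 3 (reverse(0, 7)): [D, A, C, B, G, H, E, F]
After 4 (swap(6, 3)): [D, A, C, E, G, H, B, F]
After 5 (swap(1, 2)): [D, C, A, E, G, H, B, F]
After 6 (swap(2, 3)): [D, C, E, A, G, H, B, F]
After 7 (swap(2, 4)): [D, C, G, A, E, H, B, F]
After 8 (swap(0, 2)): [G, C, D, A, E, H, B, F]
After 9 (reverse(2, 3)): [G, C, A, D, E, H, B, F]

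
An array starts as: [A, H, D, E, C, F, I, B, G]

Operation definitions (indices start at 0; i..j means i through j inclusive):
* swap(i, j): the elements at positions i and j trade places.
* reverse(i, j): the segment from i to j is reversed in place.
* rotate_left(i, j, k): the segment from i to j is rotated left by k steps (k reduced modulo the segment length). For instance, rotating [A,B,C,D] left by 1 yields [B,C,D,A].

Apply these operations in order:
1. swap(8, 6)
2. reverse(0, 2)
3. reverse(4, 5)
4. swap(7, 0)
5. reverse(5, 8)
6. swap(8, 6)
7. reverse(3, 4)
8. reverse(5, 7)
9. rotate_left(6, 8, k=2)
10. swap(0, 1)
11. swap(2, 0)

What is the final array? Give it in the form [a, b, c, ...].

Answer: [A, B, H, F, E, G, D, C, I]

Derivation:
After 1 (swap(8, 6)): [A, H, D, E, C, F, G, B, I]
After 2 (reverse(0, 2)): [D, H, A, E, C, F, G, B, I]
After 3 (reverse(4, 5)): [D, H, A, E, F, C, G, B, I]
After 4 (swap(7, 0)): [B, H, A, E, F, C, G, D, I]
After 5 (reverse(5, 8)): [B, H, A, E, F, I, D, G, C]
After 6 (swap(8, 6)): [B, H, A, E, F, I, C, G, D]
After 7 (reverse(3, 4)): [B, H, A, F, E, I, C, G, D]
After 8 (reverse(5, 7)): [B, H, A, F, E, G, C, I, D]
After 9 (rotate_left(6, 8, k=2)): [B, H, A, F, E, G, D, C, I]
After 10 (swap(0, 1)): [H, B, A, F, E, G, D, C, I]
After 11 (swap(2, 0)): [A, B, H, F, E, G, D, C, I]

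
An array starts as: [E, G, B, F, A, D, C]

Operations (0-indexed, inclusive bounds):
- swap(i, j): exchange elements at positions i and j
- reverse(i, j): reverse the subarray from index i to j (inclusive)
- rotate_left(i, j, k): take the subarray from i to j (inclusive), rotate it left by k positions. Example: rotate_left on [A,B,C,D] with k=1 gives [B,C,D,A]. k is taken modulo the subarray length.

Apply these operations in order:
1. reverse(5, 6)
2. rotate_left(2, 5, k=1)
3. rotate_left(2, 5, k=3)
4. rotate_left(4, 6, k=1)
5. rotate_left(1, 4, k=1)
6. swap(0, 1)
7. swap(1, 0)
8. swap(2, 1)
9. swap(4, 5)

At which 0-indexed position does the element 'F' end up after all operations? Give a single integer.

Answer: 1

Derivation:
After 1 (reverse(5, 6)): [E, G, B, F, A, C, D]
After 2 (rotate_left(2, 5, k=1)): [E, G, F, A, C, B, D]
After 3 (rotate_left(2, 5, k=3)): [E, G, B, F, A, C, D]
After 4 (rotate_left(4, 6, k=1)): [E, G, B, F, C, D, A]
After 5 (rotate_left(1, 4, k=1)): [E, B, F, C, G, D, A]
After 6 (swap(0, 1)): [B, E, F, C, G, D, A]
After 7 (swap(1, 0)): [E, B, F, C, G, D, A]
After 8 (swap(2, 1)): [E, F, B, C, G, D, A]
After 9 (swap(4, 5)): [E, F, B, C, D, G, A]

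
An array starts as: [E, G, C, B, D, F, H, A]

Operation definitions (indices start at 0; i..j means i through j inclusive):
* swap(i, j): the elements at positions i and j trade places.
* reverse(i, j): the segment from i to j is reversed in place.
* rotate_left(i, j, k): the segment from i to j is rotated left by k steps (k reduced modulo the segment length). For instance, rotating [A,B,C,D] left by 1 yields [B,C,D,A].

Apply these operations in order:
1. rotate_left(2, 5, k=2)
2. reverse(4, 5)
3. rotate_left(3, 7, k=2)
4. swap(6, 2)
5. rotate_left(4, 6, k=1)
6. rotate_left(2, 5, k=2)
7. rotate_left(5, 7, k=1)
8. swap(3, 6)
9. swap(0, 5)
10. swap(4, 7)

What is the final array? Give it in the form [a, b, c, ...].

After 1 (rotate_left(2, 5, k=2)): [E, G, D, F, C, B, H, A]
After 2 (reverse(4, 5)): [E, G, D, F, B, C, H, A]
After 3 (rotate_left(3, 7, k=2)): [E, G, D, C, H, A, F, B]
After 4 (swap(6, 2)): [E, G, F, C, H, A, D, B]
After 5 (rotate_left(4, 6, k=1)): [E, G, F, C, A, D, H, B]
After 6 (rotate_left(2, 5, k=2)): [E, G, A, D, F, C, H, B]
After 7 (rotate_left(5, 7, k=1)): [E, G, A, D, F, H, B, C]
After 8 (swap(3, 6)): [E, G, A, B, F, H, D, C]
After 9 (swap(0, 5)): [H, G, A, B, F, E, D, C]
After 10 (swap(4, 7)): [H, G, A, B, C, E, D, F]

Answer: [H, G, A, B, C, E, D, F]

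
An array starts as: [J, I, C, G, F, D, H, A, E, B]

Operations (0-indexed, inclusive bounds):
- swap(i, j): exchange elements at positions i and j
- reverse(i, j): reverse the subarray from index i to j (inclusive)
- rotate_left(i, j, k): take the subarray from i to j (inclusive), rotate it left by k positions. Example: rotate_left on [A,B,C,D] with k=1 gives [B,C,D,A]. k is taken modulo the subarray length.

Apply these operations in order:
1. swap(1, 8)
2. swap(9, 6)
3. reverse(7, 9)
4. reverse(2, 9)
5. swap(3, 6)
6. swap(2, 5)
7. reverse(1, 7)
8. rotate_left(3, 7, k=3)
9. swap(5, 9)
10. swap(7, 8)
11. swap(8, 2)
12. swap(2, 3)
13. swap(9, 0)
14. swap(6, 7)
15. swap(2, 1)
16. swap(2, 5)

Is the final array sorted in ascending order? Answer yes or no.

Answer: yes

Derivation:
After 1 (swap(1, 8)): [J, E, C, G, F, D, H, A, I, B]
After 2 (swap(9, 6)): [J, E, C, G, F, D, B, A, I, H]
After 3 (reverse(7, 9)): [J, E, C, G, F, D, B, H, I, A]
After 4 (reverse(2, 9)): [J, E, A, I, H, B, D, F, G, C]
After 5 (swap(3, 6)): [J, E, A, D, H, B, I, F, G, C]
After 6 (swap(2, 5)): [J, E, B, D, H, A, I, F, G, C]
After 7 (reverse(1, 7)): [J, F, I, A, H, D, B, E, G, C]
After 8 (rotate_left(3, 7, k=3)): [J, F, I, B, E, A, H, D, G, C]
After 9 (swap(5, 9)): [J, F, I, B, E, C, H, D, G, A]
After 10 (swap(7, 8)): [J, F, I, B, E, C, H, G, D, A]
After 11 (swap(8, 2)): [J, F, D, B, E, C, H, G, I, A]
After 12 (swap(2, 3)): [J, F, B, D, E, C, H, G, I, A]
After 13 (swap(9, 0)): [A, F, B, D, E, C, H, G, I, J]
After 14 (swap(6, 7)): [A, F, B, D, E, C, G, H, I, J]
After 15 (swap(2, 1)): [A, B, F, D, E, C, G, H, I, J]
After 16 (swap(2, 5)): [A, B, C, D, E, F, G, H, I, J]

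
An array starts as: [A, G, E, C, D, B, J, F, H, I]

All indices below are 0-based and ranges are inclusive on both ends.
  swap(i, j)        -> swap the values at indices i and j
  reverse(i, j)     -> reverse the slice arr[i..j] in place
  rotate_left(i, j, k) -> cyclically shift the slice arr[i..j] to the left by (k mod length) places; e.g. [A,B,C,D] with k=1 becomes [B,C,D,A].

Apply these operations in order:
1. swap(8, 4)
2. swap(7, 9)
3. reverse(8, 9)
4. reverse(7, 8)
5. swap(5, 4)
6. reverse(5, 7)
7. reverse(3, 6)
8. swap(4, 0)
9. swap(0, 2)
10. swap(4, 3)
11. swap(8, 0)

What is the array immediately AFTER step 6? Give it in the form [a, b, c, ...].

Answer: [A, G, E, C, B, F, J, H, I, D]

Derivation:
After 1 (swap(8, 4)): [A, G, E, C, H, B, J, F, D, I]
After 2 (swap(7, 9)): [A, G, E, C, H, B, J, I, D, F]
After 3 (reverse(8, 9)): [A, G, E, C, H, B, J, I, F, D]
After 4 (reverse(7, 8)): [A, G, E, C, H, B, J, F, I, D]
After 5 (swap(5, 4)): [A, G, E, C, B, H, J, F, I, D]
After 6 (reverse(5, 7)): [A, G, E, C, B, F, J, H, I, D]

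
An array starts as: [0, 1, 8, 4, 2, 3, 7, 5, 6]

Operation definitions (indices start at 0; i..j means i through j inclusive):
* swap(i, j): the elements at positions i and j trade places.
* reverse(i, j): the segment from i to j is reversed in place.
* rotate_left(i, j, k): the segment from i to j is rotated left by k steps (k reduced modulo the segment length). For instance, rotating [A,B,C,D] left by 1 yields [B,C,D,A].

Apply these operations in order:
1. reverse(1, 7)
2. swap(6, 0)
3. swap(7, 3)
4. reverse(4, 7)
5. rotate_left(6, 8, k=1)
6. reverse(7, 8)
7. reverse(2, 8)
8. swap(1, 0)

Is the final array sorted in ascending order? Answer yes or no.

After 1 (reverse(1, 7)): [0, 5, 7, 3, 2, 4, 8, 1, 6]
After 2 (swap(6, 0)): [8, 5, 7, 3, 2, 4, 0, 1, 6]
After 3 (swap(7, 3)): [8, 5, 7, 1, 2, 4, 0, 3, 6]
After 4 (reverse(4, 7)): [8, 5, 7, 1, 3, 0, 4, 2, 6]
After 5 (rotate_left(6, 8, k=1)): [8, 5, 7, 1, 3, 0, 2, 6, 4]
After 6 (reverse(7, 8)): [8, 5, 7, 1, 3, 0, 2, 4, 6]
After 7 (reverse(2, 8)): [8, 5, 6, 4, 2, 0, 3, 1, 7]
After 8 (swap(1, 0)): [5, 8, 6, 4, 2, 0, 3, 1, 7]

Answer: no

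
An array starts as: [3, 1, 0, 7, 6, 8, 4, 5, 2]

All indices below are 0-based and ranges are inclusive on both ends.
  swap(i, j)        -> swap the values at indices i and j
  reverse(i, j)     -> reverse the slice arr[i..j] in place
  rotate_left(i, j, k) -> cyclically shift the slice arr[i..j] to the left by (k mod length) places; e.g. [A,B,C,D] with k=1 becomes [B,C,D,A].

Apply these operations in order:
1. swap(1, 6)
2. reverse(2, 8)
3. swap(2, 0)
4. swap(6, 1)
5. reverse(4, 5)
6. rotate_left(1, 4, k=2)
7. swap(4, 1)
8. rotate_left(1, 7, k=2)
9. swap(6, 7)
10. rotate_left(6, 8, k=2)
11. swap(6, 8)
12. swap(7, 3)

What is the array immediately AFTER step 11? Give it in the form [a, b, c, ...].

Answer: [2, 6, 5, 1, 4, 7, 3, 8, 0]

Derivation:
After 1 (swap(1, 6)): [3, 4, 0, 7, 6, 8, 1, 5, 2]
After 2 (reverse(2, 8)): [3, 4, 2, 5, 1, 8, 6, 7, 0]
After 3 (swap(2, 0)): [2, 4, 3, 5, 1, 8, 6, 7, 0]
After 4 (swap(6, 1)): [2, 6, 3, 5, 1, 8, 4, 7, 0]
After 5 (reverse(4, 5)): [2, 6, 3, 5, 8, 1, 4, 7, 0]
After 6 (rotate_left(1, 4, k=2)): [2, 5, 8, 6, 3, 1, 4, 7, 0]
After 7 (swap(4, 1)): [2, 3, 8, 6, 5, 1, 4, 7, 0]
After 8 (rotate_left(1, 7, k=2)): [2, 6, 5, 1, 4, 7, 3, 8, 0]
After 9 (swap(6, 7)): [2, 6, 5, 1, 4, 7, 8, 3, 0]
After 10 (rotate_left(6, 8, k=2)): [2, 6, 5, 1, 4, 7, 0, 8, 3]
After 11 (swap(6, 8)): [2, 6, 5, 1, 4, 7, 3, 8, 0]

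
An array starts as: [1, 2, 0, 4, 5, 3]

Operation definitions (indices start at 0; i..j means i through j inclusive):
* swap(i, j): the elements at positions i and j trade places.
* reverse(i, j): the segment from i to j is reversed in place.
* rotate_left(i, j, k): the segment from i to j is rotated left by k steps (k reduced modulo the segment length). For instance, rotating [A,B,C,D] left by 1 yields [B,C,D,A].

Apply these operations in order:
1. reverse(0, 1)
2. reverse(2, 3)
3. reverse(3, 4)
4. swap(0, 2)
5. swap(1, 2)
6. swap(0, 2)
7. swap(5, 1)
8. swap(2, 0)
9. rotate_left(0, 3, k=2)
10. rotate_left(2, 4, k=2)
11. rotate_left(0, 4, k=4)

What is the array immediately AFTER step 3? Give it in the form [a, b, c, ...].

Answer: [2, 1, 4, 5, 0, 3]

Derivation:
After 1 (reverse(0, 1)): [2, 1, 0, 4, 5, 3]
After 2 (reverse(2, 3)): [2, 1, 4, 0, 5, 3]
After 3 (reverse(3, 4)): [2, 1, 4, 5, 0, 3]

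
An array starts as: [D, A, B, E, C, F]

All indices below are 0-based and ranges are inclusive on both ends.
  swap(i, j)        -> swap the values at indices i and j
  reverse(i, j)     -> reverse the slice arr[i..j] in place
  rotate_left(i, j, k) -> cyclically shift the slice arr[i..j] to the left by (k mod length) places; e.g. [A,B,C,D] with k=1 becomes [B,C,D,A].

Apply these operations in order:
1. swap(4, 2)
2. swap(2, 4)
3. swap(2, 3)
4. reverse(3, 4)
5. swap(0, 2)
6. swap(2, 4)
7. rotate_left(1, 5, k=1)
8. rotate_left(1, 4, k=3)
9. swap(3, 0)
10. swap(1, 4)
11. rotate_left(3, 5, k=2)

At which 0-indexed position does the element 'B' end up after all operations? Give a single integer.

Answer: 2

Derivation:
After 1 (swap(4, 2)): [D, A, C, E, B, F]
After 2 (swap(2, 4)): [D, A, B, E, C, F]
After 3 (swap(2, 3)): [D, A, E, B, C, F]
After 4 (reverse(3, 4)): [D, A, E, C, B, F]
After 5 (swap(0, 2)): [E, A, D, C, B, F]
After 6 (swap(2, 4)): [E, A, B, C, D, F]
After 7 (rotate_left(1, 5, k=1)): [E, B, C, D, F, A]
After 8 (rotate_left(1, 4, k=3)): [E, F, B, C, D, A]
After 9 (swap(3, 0)): [C, F, B, E, D, A]
After 10 (swap(1, 4)): [C, D, B, E, F, A]
After 11 (rotate_left(3, 5, k=2)): [C, D, B, A, E, F]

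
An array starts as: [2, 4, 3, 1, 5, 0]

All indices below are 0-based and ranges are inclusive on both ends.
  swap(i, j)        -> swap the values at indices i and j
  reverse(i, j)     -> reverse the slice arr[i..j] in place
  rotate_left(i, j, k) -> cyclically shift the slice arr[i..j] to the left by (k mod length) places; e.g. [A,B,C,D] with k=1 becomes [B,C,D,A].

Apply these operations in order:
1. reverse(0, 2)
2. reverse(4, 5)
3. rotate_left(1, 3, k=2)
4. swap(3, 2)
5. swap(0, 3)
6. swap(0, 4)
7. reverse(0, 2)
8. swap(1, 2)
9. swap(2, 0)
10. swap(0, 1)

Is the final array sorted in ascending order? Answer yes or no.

Answer: yes

Derivation:
After 1 (reverse(0, 2)): [3, 4, 2, 1, 5, 0]
After 2 (reverse(4, 5)): [3, 4, 2, 1, 0, 5]
After 3 (rotate_left(1, 3, k=2)): [3, 1, 4, 2, 0, 5]
After 4 (swap(3, 2)): [3, 1, 2, 4, 0, 5]
After 5 (swap(0, 3)): [4, 1, 2, 3, 0, 5]
After 6 (swap(0, 4)): [0, 1, 2, 3, 4, 5]
After 7 (reverse(0, 2)): [2, 1, 0, 3, 4, 5]
After 8 (swap(1, 2)): [2, 0, 1, 3, 4, 5]
After 9 (swap(2, 0)): [1, 0, 2, 3, 4, 5]
After 10 (swap(0, 1)): [0, 1, 2, 3, 4, 5]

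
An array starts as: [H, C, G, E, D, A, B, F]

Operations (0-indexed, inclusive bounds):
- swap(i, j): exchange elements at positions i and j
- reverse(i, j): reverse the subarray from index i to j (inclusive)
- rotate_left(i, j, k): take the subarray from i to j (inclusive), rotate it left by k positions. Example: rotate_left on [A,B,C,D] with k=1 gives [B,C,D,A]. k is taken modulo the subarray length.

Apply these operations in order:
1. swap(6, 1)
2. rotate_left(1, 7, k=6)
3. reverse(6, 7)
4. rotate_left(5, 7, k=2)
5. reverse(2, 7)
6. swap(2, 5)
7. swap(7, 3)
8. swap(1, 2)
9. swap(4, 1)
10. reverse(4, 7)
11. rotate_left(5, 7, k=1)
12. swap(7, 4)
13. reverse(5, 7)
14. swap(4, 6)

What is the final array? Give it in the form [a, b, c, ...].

Answer: [H, A, F, B, E, D, G, C]

Derivation:
After 1 (swap(6, 1)): [H, B, G, E, D, A, C, F]
After 2 (rotate_left(1, 7, k=6)): [H, F, B, G, E, D, A, C]
After 3 (reverse(6, 7)): [H, F, B, G, E, D, C, A]
After 4 (rotate_left(5, 7, k=2)): [H, F, B, G, E, A, D, C]
After 5 (reverse(2, 7)): [H, F, C, D, A, E, G, B]
After 6 (swap(2, 5)): [H, F, E, D, A, C, G, B]
After 7 (swap(7, 3)): [H, F, E, B, A, C, G, D]
After 8 (swap(1, 2)): [H, E, F, B, A, C, G, D]
After 9 (swap(4, 1)): [H, A, F, B, E, C, G, D]
After 10 (reverse(4, 7)): [H, A, F, B, D, G, C, E]
After 11 (rotate_left(5, 7, k=1)): [H, A, F, B, D, C, E, G]
After 12 (swap(7, 4)): [H, A, F, B, G, C, E, D]
After 13 (reverse(5, 7)): [H, A, F, B, G, D, E, C]
After 14 (swap(4, 6)): [H, A, F, B, E, D, G, C]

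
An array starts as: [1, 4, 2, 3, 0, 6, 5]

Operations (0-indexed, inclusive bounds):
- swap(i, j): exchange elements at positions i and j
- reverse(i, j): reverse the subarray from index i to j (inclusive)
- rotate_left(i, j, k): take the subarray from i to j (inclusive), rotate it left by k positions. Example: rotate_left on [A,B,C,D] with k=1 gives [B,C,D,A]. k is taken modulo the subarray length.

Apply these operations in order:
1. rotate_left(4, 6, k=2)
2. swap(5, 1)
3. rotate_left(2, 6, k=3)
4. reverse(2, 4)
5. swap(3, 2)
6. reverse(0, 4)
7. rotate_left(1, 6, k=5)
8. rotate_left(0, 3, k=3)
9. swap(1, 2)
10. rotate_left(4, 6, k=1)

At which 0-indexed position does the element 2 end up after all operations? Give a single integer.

Answer: 3

Derivation:
After 1 (rotate_left(4, 6, k=2)): [1, 4, 2, 3, 5, 0, 6]
After 2 (swap(5, 1)): [1, 0, 2, 3, 5, 4, 6]
After 3 (rotate_left(2, 6, k=3)): [1, 0, 4, 6, 2, 3, 5]
After 4 (reverse(2, 4)): [1, 0, 2, 6, 4, 3, 5]
After 5 (swap(3, 2)): [1, 0, 6, 2, 4, 3, 5]
After 6 (reverse(0, 4)): [4, 2, 6, 0, 1, 3, 5]
After 7 (rotate_left(1, 6, k=5)): [4, 5, 2, 6, 0, 1, 3]
After 8 (rotate_left(0, 3, k=3)): [6, 4, 5, 2, 0, 1, 3]
After 9 (swap(1, 2)): [6, 5, 4, 2, 0, 1, 3]
After 10 (rotate_left(4, 6, k=1)): [6, 5, 4, 2, 1, 3, 0]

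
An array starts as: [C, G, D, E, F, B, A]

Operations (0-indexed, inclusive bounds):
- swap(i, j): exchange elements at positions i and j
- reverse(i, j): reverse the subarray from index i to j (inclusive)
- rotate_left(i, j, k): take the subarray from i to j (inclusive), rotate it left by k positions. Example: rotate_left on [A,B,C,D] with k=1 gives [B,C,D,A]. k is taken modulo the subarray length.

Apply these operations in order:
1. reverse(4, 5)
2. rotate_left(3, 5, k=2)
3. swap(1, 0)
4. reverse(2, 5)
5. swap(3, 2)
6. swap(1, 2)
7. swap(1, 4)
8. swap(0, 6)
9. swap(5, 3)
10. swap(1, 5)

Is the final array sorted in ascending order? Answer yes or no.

Answer: yes

Derivation:
After 1 (reverse(4, 5)): [C, G, D, E, B, F, A]
After 2 (rotate_left(3, 5, k=2)): [C, G, D, F, E, B, A]
After 3 (swap(1, 0)): [G, C, D, F, E, B, A]
After 4 (reverse(2, 5)): [G, C, B, E, F, D, A]
After 5 (swap(3, 2)): [G, C, E, B, F, D, A]
After 6 (swap(1, 2)): [G, E, C, B, F, D, A]
After 7 (swap(1, 4)): [G, F, C, B, E, D, A]
After 8 (swap(0, 6)): [A, F, C, B, E, D, G]
After 9 (swap(5, 3)): [A, F, C, D, E, B, G]
After 10 (swap(1, 5)): [A, B, C, D, E, F, G]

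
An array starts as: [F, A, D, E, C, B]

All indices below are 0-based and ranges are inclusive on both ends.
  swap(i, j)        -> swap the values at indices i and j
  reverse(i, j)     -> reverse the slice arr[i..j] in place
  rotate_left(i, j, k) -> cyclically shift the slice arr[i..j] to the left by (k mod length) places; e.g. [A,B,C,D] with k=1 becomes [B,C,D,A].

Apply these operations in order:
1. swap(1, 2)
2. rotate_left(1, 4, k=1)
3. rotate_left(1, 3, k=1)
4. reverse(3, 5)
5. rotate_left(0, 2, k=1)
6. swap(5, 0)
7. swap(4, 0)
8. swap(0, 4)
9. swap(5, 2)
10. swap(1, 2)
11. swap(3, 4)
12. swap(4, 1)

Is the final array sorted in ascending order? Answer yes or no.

Answer: yes

Derivation:
After 1 (swap(1, 2)): [F, D, A, E, C, B]
After 2 (rotate_left(1, 4, k=1)): [F, A, E, C, D, B]
After 3 (rotate_left(1, 3, k=1)): [F, E, C, A, D, B]
After 4 (reverse(3, 5)): [F, E, C, B, D, A]
After 5 (rotate_left(0, 2, k=1)): [E, C, F, B, D, A]
After 6 (swap(5, 0)): [A, C, F, B, D, E]
After 7 (swap(4, 0)): [D, C, F, B, A, E]
After 8 (swap(0, 4)): [A, C, F, B, D, E]
After 9 (swap(5, 2)): [A, C, E, B, D, F]
After 10 (swap(1, 2)): [A, E, C, B, D, F]
After 11 (swap(3, 4)): [A, E, C, D, B, F]
After 12 (swap(4, 1)): [A, B, C, D, E, F]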